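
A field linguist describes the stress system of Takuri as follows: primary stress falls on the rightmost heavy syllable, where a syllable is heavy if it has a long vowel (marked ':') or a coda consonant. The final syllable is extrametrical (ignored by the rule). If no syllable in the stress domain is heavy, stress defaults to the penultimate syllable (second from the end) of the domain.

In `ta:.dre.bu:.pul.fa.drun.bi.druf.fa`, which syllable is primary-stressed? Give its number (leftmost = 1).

8

The final syllable (9, fa) is extrametrical; the stress domain is syllables 1–8.
Weights: 1 ta: H, 2 dre L, 3 bu: H, 4 pul H, 5 fa L, 6 drun H, 7 bi L, 8 druf H.
Heavy syllables in the domain: 1, 3, 4, 6, 8. The rightmost is syllable 8 (druf).
Primary stress: syllable 8 → ta:.dre.bu:.pul.fa.drun.bi.ˈdruf.fa.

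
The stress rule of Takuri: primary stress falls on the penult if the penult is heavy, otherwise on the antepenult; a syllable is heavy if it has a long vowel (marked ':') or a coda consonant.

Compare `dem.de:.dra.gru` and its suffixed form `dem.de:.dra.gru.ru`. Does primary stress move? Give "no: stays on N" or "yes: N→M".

Base `dem.de:.dra.gru` (4 syllables):
  Weights: 2 de: H, 3 dra L, 4 gru L.
  The penult (syllable 3, dra) is light, so stress falls on the antepenult (syllable 2, de:).
  → primary stress on syllable 2.
Suffixed `dem.de:.dra.gru.ru` (5 syllables):
  Weights: 3 dra L, 4 gru L, 5 ru L.
  The penult (syllable 4, gru) is light, so stress falls on the antepenult (syllable 3, dra).
  → primary stress on syllable 3.

yes: 2→3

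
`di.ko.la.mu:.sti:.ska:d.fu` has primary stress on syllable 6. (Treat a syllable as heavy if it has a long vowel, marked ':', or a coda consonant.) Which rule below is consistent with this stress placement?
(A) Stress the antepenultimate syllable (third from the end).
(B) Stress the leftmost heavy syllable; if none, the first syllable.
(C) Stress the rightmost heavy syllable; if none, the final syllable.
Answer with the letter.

Rule A → syllable 5 (observed: 6).
Rule B → syllable 4 (observed: 6).
Rule C → syllable 6 ✓.

C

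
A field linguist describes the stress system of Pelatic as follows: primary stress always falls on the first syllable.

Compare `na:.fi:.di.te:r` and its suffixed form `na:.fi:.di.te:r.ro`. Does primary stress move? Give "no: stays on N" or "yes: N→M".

Base `na:.fi:.di.te:r` (4 syllables):
  The word has 4 syllables; the first syllable is syllable 1 (na:).
  → primary stress on syllable 1.
Suffixed `na:.fi:.di.te:r.ro` (5 syllables):
  The word has 5 syllables; the first syllable is syllable 1 (na:).
  → primary stress on syllable 1.

no: stays on 1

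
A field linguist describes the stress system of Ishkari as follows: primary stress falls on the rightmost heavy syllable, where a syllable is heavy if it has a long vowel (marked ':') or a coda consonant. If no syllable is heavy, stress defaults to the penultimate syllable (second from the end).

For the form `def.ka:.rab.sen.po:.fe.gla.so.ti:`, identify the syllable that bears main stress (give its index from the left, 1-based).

Weights: 1 def H, 2 ka: H, 3 rab H, 4 sen H, 5 po: H, 6 fe L, 7 gla L, 8 so L, 9 ti: H.
Heavy syllables in the domain: 1, 2, 3, 4, 5, 9. The rightmost is syllable 9 (ti:).
Primary stress: syllable 9 → def.ka:.rab.sen.po:.fe.gla.so.ˈti:.

9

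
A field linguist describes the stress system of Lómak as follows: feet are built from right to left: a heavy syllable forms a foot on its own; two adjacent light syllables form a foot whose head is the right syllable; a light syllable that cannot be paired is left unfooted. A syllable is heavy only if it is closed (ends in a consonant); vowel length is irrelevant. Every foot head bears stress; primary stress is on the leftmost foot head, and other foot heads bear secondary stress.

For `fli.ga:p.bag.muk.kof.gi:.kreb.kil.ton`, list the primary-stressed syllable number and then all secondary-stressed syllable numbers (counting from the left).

primary 2, secondary 3, 4, 5, 7, 8, 9

Weights: 1 fli L, 2 ga:p H, 3 bag H, 4 muk H, 5 kof H, 6 gi: L, 7 kreb H, 8 kil H, 9 ton H.
Parse right to left (heavy = foot alone; LL = one foot; stranded L unfooted): fli (ˈga:p) (ˈbag) (ˈmuk) (ˈkof) gi: (ˈkreb) (ˈkil) (ˈton).
Foot heads: 2, 3, 4, 5, 7, 8, 9.
Primary stress on the leftmost head = syllable 2.
Secondary stress on 3, 4, 5, 7, 8, 9: fli.ˈga:p.ˌbag.ˌmuk.ˌkof.gi:.ˌkreb.ˌkil.ˌton.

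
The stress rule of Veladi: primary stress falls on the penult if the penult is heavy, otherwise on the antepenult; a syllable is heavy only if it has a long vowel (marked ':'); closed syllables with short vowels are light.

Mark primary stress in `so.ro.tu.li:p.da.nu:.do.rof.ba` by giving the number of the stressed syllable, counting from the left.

7

Weights: 7 do L, 8 rof L, 9 ba L.
The penult (syllable 8, rof) is light, so stress falls on the antepenult (syllable 7, do).
Primary stress: syllable 7 → so.ro.tu.li:p.da.nu:.ˈdo.rof.ba.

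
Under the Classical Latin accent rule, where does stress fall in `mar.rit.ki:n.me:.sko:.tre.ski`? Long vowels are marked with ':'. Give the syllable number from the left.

5

Classical Latin: stress the penult if heavy (long vowel or closed), else the antepenult.
Weights: 5 sko: H, 6 tre L, 7 ski L.
The penult (syllable 6, tre) is light, so stress falls on the antepenult (syllable 5, sko:).
Stress on syllable 5: mar.rit.ki:n.me:.ˈsko:.tre.ski.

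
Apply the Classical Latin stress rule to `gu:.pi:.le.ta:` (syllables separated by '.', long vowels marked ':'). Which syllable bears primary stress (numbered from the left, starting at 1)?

2

Classical Latin: stress the penult if heavy (long vowel or closed), else the antepenult.
Weights: 2 pi: H, 3 le L, 4 ta: H.
The penult (syllable 3, le) is light, so stress falls on the antepenult (syllable 2, pi:).
Stress on syllable 2: gu:.ˈpi:.le.ta:.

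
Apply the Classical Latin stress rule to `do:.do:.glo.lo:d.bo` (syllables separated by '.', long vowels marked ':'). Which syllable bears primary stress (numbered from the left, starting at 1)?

Classical Latin: stress the penult if heavy (long vowel or closed), else the antepenult.
Weights: 3 glo L, 4 lo:d H, 5 bo L.
The penult (syllable 4, lo:d) is heavy, so it takes stress.
Stress on syllable 4: do:.do:.glo.ˈlo:d.bo.

4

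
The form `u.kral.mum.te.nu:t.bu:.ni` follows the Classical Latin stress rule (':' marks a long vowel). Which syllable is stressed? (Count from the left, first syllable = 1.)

Classical Latin: stress the penult if heavy (long vowel or closed), else the antepenult.
Weights: 5 nu:t H, 6 bu: H, 7 ni L.
The penult (syllable 6, bu:) is heavy, so it takes stress.
Stress on syllable 6: u.kral.mum.te.nu:t.ˈbu:.ni.

6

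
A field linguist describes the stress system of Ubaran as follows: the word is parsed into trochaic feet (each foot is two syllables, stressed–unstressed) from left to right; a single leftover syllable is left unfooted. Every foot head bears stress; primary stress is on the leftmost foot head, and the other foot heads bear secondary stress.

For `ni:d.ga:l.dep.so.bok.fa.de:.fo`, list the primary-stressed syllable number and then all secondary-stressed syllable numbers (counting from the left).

primary 1, secondary 3, 5, 7

Parse left to right into trochaic (ˈσσ) feet: (ˈni:d.ga:l) (ˈdep.so) (ˈbok.fa) (ˈde:.fo).
Foot heads (stressed positions): 1, 3, 5, 7.
End Rule Leftmost: primary stress on the leftmost head = syllable 1.
Secondary stress on 3, 5, 7: ˈni:d.ga:l.ˌdep.so.ˌbok.fa.ˌde:.fo.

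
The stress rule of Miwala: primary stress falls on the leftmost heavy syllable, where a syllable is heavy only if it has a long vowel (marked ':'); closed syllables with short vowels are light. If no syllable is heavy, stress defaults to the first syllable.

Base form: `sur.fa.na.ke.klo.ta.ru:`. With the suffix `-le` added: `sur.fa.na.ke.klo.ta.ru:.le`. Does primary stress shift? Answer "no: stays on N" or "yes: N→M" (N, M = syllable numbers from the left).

no: stays on 7

Base `sur.fa.na.ke.klo.ta.ru:` (7 syllables):
  Weights: 1 sur L, 2 fa L, 3 na L, 4 ke L, 5 klo L, 6 ta L, 7 ru: H.
  Heavy syllables in the domain: 7. The leftmost is syllable 7 (ru:).
  → primary stress on syllable 7.
Suffixed `sur.fa.na.ke.klo.ta.ru:.le` (8 syllables):
  Weights: 1 sur L, 2 fa L, 3 na L, 4 ke L, 5 klo L, 6 ta L, 7 ru: H, 8 le L.
  Heavy syllables in the domain: 7. The leftmost is syllable 7 (ru:).
  → primary stress on syllable 7.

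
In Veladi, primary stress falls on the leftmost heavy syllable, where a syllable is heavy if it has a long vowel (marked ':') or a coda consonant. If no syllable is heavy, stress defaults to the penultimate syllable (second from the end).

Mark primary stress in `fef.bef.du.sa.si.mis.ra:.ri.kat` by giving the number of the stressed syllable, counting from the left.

Weights: 1 fef H, 2 bef H, 3 du L, 4 sa L, 5 si L, 6 mis H, 7 ra: H, 8 ri L, 9 kat H.
Heavy syllables in the domain: 1, 2, 6, 7, 9. The leftmost is syllable 1 (fef).
Primary stress: syllable 1 → ˈfef.bef.du.sa.si.mis.ra:.ri.kat.

1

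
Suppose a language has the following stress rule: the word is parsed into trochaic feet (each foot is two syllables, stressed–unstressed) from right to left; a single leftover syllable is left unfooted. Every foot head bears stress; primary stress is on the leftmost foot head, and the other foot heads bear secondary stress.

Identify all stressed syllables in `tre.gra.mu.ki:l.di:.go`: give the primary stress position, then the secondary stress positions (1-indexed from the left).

Parse right to left into trochaic (ˈσσ) feet: (ˈtre.gra) (ˈmu.ki:l) (ˈdi:.go).
Foot heads (stressed positions): 1, 3, 5.
End Rule Leftmost: primary stress on the leftmost head = syllable 1.
Secondary stress on 3, 5: ˈtre.gra.ˌmu.ki:l.ˌdi:.go.

primary 1, secondary 3, 5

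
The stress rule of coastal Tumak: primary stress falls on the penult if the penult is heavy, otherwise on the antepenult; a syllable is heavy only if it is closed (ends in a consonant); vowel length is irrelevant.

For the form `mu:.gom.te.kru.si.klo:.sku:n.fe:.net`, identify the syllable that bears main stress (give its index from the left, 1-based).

Weights: 7 sku:n H, 8 fe: L, 9 net H.
The penult (syllable 8, fe:) is light, so stress falls on the antepenult (syllable 7, sku:n).
Primary stress: syllable 7 → mu:.gom.te.kru.si.klo:.ˈsku:n.fe:.net.

7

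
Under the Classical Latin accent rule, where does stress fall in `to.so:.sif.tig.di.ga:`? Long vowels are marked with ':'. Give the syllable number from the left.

Classical Latin: stress the penult if heavy (long vowel or closed), else the antepenult.
Weights: 4 tig H, 5 di L, 6 ga: H.
The penult (syllable 5, di) is light, so stress falls on the antepenult (syllable 4, tig).
Stress on syllable 4: to.so:.sif.ˈtig.di.ga:.

4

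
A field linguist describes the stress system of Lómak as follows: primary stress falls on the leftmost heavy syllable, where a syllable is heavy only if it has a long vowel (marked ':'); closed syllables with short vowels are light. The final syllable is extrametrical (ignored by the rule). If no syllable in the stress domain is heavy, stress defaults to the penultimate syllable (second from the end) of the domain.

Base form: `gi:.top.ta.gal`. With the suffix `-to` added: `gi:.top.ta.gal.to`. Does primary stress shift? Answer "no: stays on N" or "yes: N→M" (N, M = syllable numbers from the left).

Base `gi:.top.ta.gal` (4 syllables):
  The final syllable (4, gal) is extrametrical; the stress domain is syllables 1–3.
  Weights: 1 gi: H, 2 top L, 3 ta L.
  Heavy syllables in the domain: 1. The leftmost is syllable 1 (gi:).
  → primary stress on syllable 1.
Suffixed `gi:.top.ta.gal.to` (5 syllables):
  The final syllable (5, to) is extrametrical; the stress domain is syllables 1–4.
  Weights: 1 gi: H, 2 top L, 3 ta L, 4 gal L.
  Heavy syllables in the domain: 1. The leftmost is syllable 1 (gi:).
  → primary stress on syllable 1.

no: stays on 1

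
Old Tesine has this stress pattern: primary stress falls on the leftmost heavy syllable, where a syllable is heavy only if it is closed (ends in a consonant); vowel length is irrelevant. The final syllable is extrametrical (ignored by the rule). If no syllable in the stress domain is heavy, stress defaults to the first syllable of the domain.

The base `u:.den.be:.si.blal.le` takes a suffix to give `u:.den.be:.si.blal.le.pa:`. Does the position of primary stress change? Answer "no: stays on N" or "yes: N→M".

Base `u:.den.be:.si.blal.le` (6 syllables):
  The final syllable (6, le) is extrametrical; the stress domain is syllables 1–5.
  Weights: 1 u: L, 2 den H, 3 be: L, 4 si L, 5 blal H.
  Heavy syllables in the domain: 2, 5. The leftmost is syllable 2 (den).
  → primary stress on syllable 2.
Suffixed `u:.den.be:.si.blal.le.pa:` (7 syllables):
  The final syllable (7, pa:) is extrametrical; the stress domain is syllables 1–6.
  Weights: 1 u: L, 2 den H, 3 be: L, 4 si L, 5 blal H, 6 le L.
  Heavy syllables in the domain: 2, 5. The leftmost is syllable 2 (den).
  → primary stress on syllable 2.

no: stays on 2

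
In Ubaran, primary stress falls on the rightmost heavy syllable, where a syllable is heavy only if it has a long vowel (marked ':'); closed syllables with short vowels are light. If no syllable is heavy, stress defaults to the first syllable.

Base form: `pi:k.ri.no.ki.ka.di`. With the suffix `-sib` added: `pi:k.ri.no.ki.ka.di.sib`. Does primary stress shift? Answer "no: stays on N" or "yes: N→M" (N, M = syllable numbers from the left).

Base `pi:k.ri.no.ki.ka.di` (6 syllables):
  Weights: 1 pi:k H, 2 ri L, 3 no L, 4 ki L, 5 ka L, 6 di L.
  Heavy syllables in the domain: 1. The rightmost is syllable 1 (pi:k).
  → primary stress on syllable 1.
Suffixed `pi:k.ri.no.ki.ka.di.sib` (7 syllables):
  Weights: 1 pi:k H, 2 ri L, 3 no L, 4 ki L, 5 ka L, 6 di L, 7 sib L.
  Heavy syllables in the domain: 1. The rightmost is syllable 1 (pi:k).
  → primary stress on syllable 1.

no: stays on 1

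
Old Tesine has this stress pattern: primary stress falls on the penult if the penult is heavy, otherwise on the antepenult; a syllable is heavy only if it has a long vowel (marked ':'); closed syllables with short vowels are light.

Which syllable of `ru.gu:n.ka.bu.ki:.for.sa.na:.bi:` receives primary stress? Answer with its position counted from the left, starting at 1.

8

Weights: 7 sa L, 8 na: H, 9 bi: H.
The penult (syllable 8, na:) is heavy, so it takes stress.
Primary stress: syllable 8 → ru.gu:n.ka.bu.ki:.for.sa.ˈna:.bi:.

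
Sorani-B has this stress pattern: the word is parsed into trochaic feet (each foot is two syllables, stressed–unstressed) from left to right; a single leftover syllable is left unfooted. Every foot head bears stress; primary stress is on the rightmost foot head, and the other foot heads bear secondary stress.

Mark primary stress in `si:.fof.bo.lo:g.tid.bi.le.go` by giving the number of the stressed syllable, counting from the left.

Parse left to right into trochaic (ˈσσ) feet: (ˈsi:.fof) (ˈbo.lo:g) (ˈtid.bi) (ˈle.go).
Foot heads (stressed positions): 1, 3, 5, 7.
End Rule Rightmost: primary stress on the rightmost head = syllable 7.
Primary stress: syllable 7 → si:.fof.bo.lo:g.tid.bi.ˈle.go.

7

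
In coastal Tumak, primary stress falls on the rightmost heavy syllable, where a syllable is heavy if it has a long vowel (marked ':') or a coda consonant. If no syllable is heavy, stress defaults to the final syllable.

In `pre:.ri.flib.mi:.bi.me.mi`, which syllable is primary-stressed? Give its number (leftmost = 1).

4

Weights: 1 pre: H, 2 ri L, 3 flib H, 4 mi: H, 5 bi L, 6 me L, 7 mi L.
Heavy syllables in the domain: 1, 3, 4. The rightmost is syllable 4 (mi:).
Primary stress: syllable 4 → pre:.ri.flib.ˈmi:.bi.me.mi.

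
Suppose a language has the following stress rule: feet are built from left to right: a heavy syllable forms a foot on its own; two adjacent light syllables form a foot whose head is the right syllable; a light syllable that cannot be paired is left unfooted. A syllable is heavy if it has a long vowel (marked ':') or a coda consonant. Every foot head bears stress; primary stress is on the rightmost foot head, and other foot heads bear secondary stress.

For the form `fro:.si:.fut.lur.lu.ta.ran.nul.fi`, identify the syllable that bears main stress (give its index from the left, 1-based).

8

Weights: 1 fro: H, 2 si: H, 3 fut H, 4 lur H, 5 lu L, 6 ta L, 7 ran H, 8 nul H, 9 fi L.
Parse left to right (heavy = foot alone; LL = one foot; stranded L unfooted): (ˈfro:) (ˈsi:) (ˈfut) (ˈlur) (lu.ˈta) (ˈran) (ˈnul) fi.
Foot heads: 1, 2, 3, 4, 6, 7, 8.
Primary stress on the rightmost head = syllable 8.
Primary stress: syllable 8 → fro:.si:.fut.lur.lu.ta.ran.ˈnul.fi.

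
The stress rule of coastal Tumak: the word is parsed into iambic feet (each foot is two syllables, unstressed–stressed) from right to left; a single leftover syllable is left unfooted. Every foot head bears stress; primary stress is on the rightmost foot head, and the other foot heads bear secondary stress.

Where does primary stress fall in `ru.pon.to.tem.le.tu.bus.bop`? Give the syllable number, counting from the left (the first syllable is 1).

8

Parse right to left into iambic (σˈσ) feet: (ru.ˈpon) (to.ˈtem) (le.ˈtu) (bus.ˈbop).
Foot heads (stressed positions): 2, 4, 6, 8.
End Rule Rightmost: primary stress on the rightmost head = syllable 8.
Primary stress: syllable 8 → ru.pon.to.tem.le.tu.bus.ˈbop.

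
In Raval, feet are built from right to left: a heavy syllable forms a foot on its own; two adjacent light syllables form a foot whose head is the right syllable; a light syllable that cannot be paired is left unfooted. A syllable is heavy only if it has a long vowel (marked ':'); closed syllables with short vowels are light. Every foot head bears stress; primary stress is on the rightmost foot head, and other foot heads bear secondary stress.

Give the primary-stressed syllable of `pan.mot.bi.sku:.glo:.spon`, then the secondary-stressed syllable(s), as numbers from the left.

primary 5, secondary 3, 4

Weights: 1 pan L, 2 mot L, 3 bi L, 4 sku: H, 5 glo: H, 6 spon L.
Parse right to left (heavy = foot alone; LL = one foot; stranded L unfooted): pan (mot.ˈbi) (ˈsku:) (ˈglo:) spon.
Foot heads: 3, 4, 5.
Primary stress on the rightmost head = syllable 5.
Secondary stress on 3, 4: pan.mot.ˌbi.ˌsku:.ˈglo:.spon.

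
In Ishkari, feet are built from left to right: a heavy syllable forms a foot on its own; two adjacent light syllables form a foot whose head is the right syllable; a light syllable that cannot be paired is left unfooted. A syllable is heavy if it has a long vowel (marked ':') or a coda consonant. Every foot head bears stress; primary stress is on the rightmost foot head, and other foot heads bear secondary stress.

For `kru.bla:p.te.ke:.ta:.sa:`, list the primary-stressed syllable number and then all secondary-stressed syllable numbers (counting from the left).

Weights: 1 kru L, 2 bla:p H, 3 te L, 4 ke: H, 5 ta: H, 6 sa: H.
Parse left to right (heavy = foot alone; LL = one foot; stranded L unfooted): kru (ˈbla:p) te (ˈke:) (ˈta:) (ˈsa:).
Foot heads: 2, 4, 5, 6.
Primary stress on the rightmost head = syllable 6.
Secondary stress on 2, 4, 5: kru.ˌbla:p.te.ˌke:.ˌta:.ˈsa:.

primary 6, secondary 2, 4, 5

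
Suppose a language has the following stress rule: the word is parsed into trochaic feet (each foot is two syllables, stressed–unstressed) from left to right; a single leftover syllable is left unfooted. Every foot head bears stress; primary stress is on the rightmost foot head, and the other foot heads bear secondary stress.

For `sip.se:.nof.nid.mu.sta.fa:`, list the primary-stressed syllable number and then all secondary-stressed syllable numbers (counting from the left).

Parse left to right into trochaic (ˈσσ) feet: (ˈsip.se:) (ˈnof.nid) (ˈmu.sta) fa:. Syllable 7 is left unfooted.
Foot heads (stressed positions): 1, 3, 5.
End Rule Rightmost: primary stress on the rightmost head = syllable 5.
Secondary stress on 1, 3: ˌsip.se:.ˌnof.nid.ˈmu.sta.fa:.

primary 5, secondary 1, 3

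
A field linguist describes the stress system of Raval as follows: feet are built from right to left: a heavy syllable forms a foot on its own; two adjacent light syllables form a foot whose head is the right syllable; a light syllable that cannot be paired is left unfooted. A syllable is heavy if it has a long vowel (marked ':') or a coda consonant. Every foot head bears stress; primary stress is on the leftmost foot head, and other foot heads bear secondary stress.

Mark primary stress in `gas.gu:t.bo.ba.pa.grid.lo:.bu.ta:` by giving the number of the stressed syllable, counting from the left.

Weights: 1 gas H, 2 gu:t H, 3 bo L, 4 ba L, 5 pa L, 6 grid H, 7 lo: H, 8 bu L, 9 ta: H.
Parse right to left (heavy = foot alone; LL = one foot; stranded L unfooted): (ˈgas) (ˈgu:t) bo (ba.ˈpa) (ˈgrid) (ˈlo:) bu (ˈta:).
Foot heads: 1, 2, 5, 6, 7, 9.
Primary stress on the leftmost head = syllable 1.
Primary stress: syllable 1 → ˈgas.gu:t.bo.ba.pa.grid.lo:.bu.ta:.

1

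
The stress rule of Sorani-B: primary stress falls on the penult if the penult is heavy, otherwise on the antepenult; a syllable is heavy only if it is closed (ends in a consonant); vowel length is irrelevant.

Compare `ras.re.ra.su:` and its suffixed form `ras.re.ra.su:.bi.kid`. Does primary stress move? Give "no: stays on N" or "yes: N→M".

Base `ras.re.ra.su:` (4 syllables):
  Weights: 2 re L, 3 ra L, 4 su: L.
  The penult (syllable 3, ra) is light, so stress falls on the antepenult (syllable 2, re).
  → primary stress on syllable 2.
Suffixed `ras.re.ra.su:.bi.kid` (6 syllables):
  Weights: 4 su: L, 5 bi L, 6 kid H.
  The penult (syllable 5, bi) is light, so stress falls on the antepenult (syllable 4, su:).
  → primary stress on syllable 4.

yes: 2→4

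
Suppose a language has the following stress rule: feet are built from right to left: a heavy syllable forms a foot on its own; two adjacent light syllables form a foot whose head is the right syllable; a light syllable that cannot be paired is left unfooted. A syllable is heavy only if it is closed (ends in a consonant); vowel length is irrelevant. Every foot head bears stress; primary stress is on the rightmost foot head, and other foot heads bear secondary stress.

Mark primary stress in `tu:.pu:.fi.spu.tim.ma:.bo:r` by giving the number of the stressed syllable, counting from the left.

7

Weights: 1 tu: L, 2 pu: L, 3 fi L, 4 spu L, 5 tim H, 6 ma: L, 7 bo:r H.
Parse right to left (heavy = foot alone; LL = one foot; stranded L unfooted): (tu:.ˈpu:) (fi.ˈspu) (ˈtim) ma: (ˈbo:r).
Foot heads: 2, 4, 5, 7.
Primary stress on the rightmost head = syllable 7.
Primary stress: syllable 7 → tu:.pu:.fi.spu.tim.ma:.ˈbo:r.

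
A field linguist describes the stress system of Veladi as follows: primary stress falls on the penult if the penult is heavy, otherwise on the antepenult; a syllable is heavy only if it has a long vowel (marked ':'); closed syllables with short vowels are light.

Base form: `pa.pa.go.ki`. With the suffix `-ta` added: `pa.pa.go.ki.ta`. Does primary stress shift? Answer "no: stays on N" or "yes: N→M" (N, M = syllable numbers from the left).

Base `pa.pa.go.ki` (4 syllables):
  Weights: 2 pa L, 3 go L, 4 ki L.
  The penult (syllable 3, go) is light, so stress falls on the antepenult (syllable 2, pa).
  → primary stress on syllable 2.
Suffixed `pa.pa.go.ki.ta` (5 syllables):
  Weights: 3 go L, 4 ki L, 5 ta L.
  The penult (syllable 4, ki) is light, so stress falls on the antepenult (syllable 3, go).
  → primary stress on syllable 3.

yes: 2→3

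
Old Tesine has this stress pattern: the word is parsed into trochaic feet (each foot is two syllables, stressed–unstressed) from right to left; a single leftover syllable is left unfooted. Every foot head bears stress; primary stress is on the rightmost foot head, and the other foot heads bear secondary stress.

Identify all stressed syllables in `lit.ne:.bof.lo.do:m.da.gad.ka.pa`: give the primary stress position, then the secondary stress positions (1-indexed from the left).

Parse right to left into trochaic (ˈσσ) feet: lit (ˈne:.bof) (ˈlo.do:m) (ˈda.gad) (ˈka.pa). Syllable 1 is left unfooted.
Foot heads (stressed positions): 2, 4, 6, 8.
End Rule Rightmost: primary stress on the rightmost head = syllable 8.
Secondary stress on 2, 4, 6: lit.ˌne:.bof.ˌlo.do:m.ˌda.gad.ˈka.pa.

primary 8, secondary 2, 4, 6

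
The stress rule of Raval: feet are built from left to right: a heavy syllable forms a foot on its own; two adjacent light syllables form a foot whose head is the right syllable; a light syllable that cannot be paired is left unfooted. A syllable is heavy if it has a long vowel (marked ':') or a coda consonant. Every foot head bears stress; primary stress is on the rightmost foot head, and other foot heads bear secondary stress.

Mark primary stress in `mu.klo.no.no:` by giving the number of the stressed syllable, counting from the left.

Weights: 1 mu L, 2 klo L, 3 no L, 4 no: H.
Parse left to right (heavy = foot alone; LL = one foot; stranded L unfooted): (mu.ˈklo) no (ˈno:).
Foot heads: 2, 4.
Primary stress on the rightmost head = syllable 4.
Primary stress: syllable 4 → mu.klo.no.ˈno:.

4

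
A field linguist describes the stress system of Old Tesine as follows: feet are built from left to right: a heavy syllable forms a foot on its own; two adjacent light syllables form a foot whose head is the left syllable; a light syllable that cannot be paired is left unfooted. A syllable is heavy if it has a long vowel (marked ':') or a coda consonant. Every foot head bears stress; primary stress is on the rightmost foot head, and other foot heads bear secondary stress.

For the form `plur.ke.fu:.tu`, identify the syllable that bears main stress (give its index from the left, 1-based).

Weights: 1 plur H, 2 ke L, 3 fu: H, 4 tu L.
Parse left to right (heavy = foot alone; LL = one foot; stranded L unfooted): (ˈplur) ke (ˈfu:) tu.
Foot heads: 1, 3.
Primary stress on the rightmost head = syllable 3.
Primary stress: syllable 3 → plur.ke.ˈfu:.tu.

3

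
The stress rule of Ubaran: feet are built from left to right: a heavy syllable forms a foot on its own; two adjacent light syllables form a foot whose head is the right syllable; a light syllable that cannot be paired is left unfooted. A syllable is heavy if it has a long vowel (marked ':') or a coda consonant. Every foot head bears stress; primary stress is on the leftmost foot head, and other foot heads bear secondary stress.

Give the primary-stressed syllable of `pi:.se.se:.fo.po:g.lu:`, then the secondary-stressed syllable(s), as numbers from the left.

Weights: 1 pi: H, 2 se L, 3 se: H, 4 fo L, 5 po:g H, 6 lu: H.
Parse left to right (heavy = foot alone; LL = one foot; stranded L unfooted): (ˈpi:) se (ˈse:) fo (ˈpo:g) (ˈlu:).
Foot heads: 1, 3, 5, 6.
Primary stress on the leftmost head = syllable 1.
Secondary stress on 3, 5, 6: ˈpi:.se.ˌse:.fo.ˌpo:g.ˌlu:.

primary 1, secondary 3, 5, 6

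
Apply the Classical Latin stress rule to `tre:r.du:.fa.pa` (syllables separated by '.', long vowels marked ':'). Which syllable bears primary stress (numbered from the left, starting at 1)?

Classical Latin: stress the penult if heavy (long vowel or closed), else the antepenult.
Weights: 2 du: H, 3 fa L, 4 pa L.
The penult (syllable 3, fa) is light, so stress falls on the antepenult (syllable 2, du:).
Stress on syllable 2: tre:r.ˈdu:.fa.pa.

2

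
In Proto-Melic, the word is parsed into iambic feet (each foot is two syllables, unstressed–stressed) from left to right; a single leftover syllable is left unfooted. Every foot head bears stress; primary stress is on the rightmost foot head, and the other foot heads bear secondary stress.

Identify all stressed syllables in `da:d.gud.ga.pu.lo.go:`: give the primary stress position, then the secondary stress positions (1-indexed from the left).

primary 6, secondary 2, 4

Parse left to right into iambic (σˈσ) feet: (da:d.ˈgud) (ga.ˈpu) (lo.ˈgo:).
Foot heads (stressed positions): 2, 4, 6.
End Rule Rightmost: primary stress on the rightmost head = syllable 6.
Secondary stress on 2, 4: da:d.ˌgud.ga.ˌpu.lo.ˈgo:.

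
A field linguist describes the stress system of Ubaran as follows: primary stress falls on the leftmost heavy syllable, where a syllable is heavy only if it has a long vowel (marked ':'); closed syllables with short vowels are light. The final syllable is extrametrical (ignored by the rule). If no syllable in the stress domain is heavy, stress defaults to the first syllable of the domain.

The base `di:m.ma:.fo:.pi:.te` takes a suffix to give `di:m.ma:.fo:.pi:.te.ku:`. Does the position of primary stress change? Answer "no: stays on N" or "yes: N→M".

no: stays on 1

Base `di:m.ma:.fo:.pi:.te` (5 syllables):
  The final syllable (5, te) is extrametrical; the stress domain is syllables 1–4.
  Weights: 1 di:m H, 2 ma: H, 3 fo: H, 4 pi: H.
  Heavy syllables in the domain: 1, 2, 3, 4. The leftmost is syllable 1 (di:m).
  → primary stress on syllable 1.
Suffixed `di:m.ma:.fo:.pi:.te.ku:` (6 syllables):
  The final syllable (6, ku:) is extrametrical; the stress domain is syllables 1–5.
  Weights: 1 di:m H, 2 ma: H, 3 fo: H, 4 pi: H, 5 te L.
  Heavy syllables in the domain: 1, 2, 3, 4. The leftmost is syllable 1 (di:m).
  → primary stress on syllable 1.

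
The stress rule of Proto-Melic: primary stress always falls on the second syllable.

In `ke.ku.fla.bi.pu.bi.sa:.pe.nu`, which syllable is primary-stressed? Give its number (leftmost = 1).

The word has 9 syllables; the second syllable is syllable 2 (ku).
Primary stress: syllable 2 → ke.ˈku.fla.bi.pu.bi.sa:.pe.nu.

2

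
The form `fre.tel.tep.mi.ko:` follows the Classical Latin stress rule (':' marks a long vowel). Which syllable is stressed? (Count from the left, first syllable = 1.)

Classical Latin: stress the penult if heavy (long vowel or closed), else the antepenult.
Weights: 3 tep H, 4 mi L, 5 ko: H.
The penult (syllable 4, mi) is light, so stress falls on the antepenult (syllable 3, tep).
Stress on syllable 3: fre.tel.ˈtep.mi.ko:.

3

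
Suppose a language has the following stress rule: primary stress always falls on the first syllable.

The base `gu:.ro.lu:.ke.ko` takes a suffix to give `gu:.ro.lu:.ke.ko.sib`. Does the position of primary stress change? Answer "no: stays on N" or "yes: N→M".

no: stays on 1

Base `gu:.ro.lu:.ke.ko` (5 syllables):
  The word has 5 syllables; the first syllable is syllable 1 (gu:).
  → primary stress on syllable 1.
Suffixed `gu:.ro.lu:.ke.ko.sib` (6 syllables):
  The word has 6 syllables; the first syllable is syllable 1 (gu:).
  → primary stress on syllable 1.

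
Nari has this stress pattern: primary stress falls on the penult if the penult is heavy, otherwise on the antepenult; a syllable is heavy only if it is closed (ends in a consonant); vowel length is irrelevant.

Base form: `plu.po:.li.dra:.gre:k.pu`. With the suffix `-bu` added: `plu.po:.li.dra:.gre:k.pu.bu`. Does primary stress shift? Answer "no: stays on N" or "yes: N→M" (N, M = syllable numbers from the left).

Base `plu.po:.li.dra:.gre:k.pu` (6 syllables):
  Weights: 4 dra: L, 5 gre:k H, 6 pu L.
  The penult (syllable 5, gre:k) is heavy, so it takes stress.
  → primary stress on syllable 5.
Suffixed `plu.po:.li.dra:.gre:k.pu.bu` (7 syllables):
  Weights: 5 gre:k H, 6 pu L, 7 bu L.
  The penult (syllable 6, pu) is light, so stress falls on the antepenult (syllable 5, gre:k).
  → primary stress on syllable 5.

no: stays on 5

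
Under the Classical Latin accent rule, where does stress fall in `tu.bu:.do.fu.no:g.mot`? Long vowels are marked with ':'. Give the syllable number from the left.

5

Classical Latin: stress the penult if heavy (long vowel or closed), else the antepenult.
Weights: 4 fu L, 5 no:g H, 6 mot H.
The penult (syllable 5, no:g) is heavy, so it takes stress.
Stress on syllable 5: tu.bu:.do.fu.ˈno:g.mot.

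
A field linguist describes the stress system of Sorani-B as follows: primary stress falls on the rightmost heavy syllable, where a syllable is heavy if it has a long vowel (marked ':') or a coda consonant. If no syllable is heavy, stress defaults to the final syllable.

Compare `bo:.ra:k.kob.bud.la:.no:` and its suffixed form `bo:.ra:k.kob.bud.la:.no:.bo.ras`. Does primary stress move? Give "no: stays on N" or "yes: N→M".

Base `bo:.ra:k.kob.bud.la:.no:` (6 syllables):
  Weights: 1 bo: H, 2 ra:k H, 3 kob H, 4 bud H, 5 la: H, 6 no: H.
  Heavy syllables in the domain: 1, 2, 3, 4, 5, 6. The rightmost is syllable 6 (no:).
  → primary stress on syllable 6.
Suffixed `bo:.ra:k.kob.bud.la:.no:.bo.ras` (8 syllables):
  Weights: 1 bo: H, 2 ra:k H, 3 kob H, 4 bud H, 5 la: H, 6 no: H, 7 bo L, 8 ras H.
  Heavy syllables in the domain: 1, 2, 3, 4, 5, 6, 8. The rightmost is syllable 8 (ras).
  → primary stress on syllable 8.

yes: 6→8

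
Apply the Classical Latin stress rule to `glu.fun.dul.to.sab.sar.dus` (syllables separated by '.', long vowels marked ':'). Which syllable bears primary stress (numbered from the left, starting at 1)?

6

Classical Latin: stress the penult if heavy (long vowel or closed), else the antepenult.
Weights: 5 sab H, 6 sar H, 7 dus H.
The penult (syllable 6, sar) is heavy, so it takes stress.
Stress on syllable 6: glu.fun.dul.to.sab.ˈsar.dus.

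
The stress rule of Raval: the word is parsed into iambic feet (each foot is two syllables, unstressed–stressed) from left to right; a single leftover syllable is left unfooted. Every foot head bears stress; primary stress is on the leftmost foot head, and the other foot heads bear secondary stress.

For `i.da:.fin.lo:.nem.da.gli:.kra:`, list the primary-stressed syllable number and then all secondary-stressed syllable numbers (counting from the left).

primary 2, secondary 4, 6, 8

Parse left to right into iambic (σˈσ) feet: (i.ˈda:) (fin.ˈlo:) (nem.ˈda) (gli:.ˈkra:).
Foot heads (stressed positions): 2, 4, 6, 8.
End Rule Leftmost: primary stress on the leftmost head = syllable 2.
Secondary stress on 4, 6, 8: i.ˈda:.fin.ˌlo:.nem.ˌda.gli:.ˌkra:.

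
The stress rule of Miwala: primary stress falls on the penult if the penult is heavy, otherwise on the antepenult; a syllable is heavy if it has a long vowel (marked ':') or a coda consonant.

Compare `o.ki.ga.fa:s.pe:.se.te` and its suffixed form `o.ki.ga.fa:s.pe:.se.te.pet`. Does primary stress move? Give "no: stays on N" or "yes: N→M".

yes: 5→6

Base `o.ki.ga.fa:s.pe:.se.te` (7 syllables):
  Weights: 5 pe: H, 6 se L, 7 te L.
  The penult (syllable 6, se) is light, so stress falls on the antepenult (syllable 5, pe:).
  → primary stress on syllable 5.
Suffixed `o.ki.ga.fa:s.pe:.se.te.pet` (8 syllables):
  Weights: 6 se L, 7 te L, 8 pet H.
  The penult (syllable 7, te) is light, so stress falls on the antepenult (syllable 6, se).
  → primary stress on syllable 6.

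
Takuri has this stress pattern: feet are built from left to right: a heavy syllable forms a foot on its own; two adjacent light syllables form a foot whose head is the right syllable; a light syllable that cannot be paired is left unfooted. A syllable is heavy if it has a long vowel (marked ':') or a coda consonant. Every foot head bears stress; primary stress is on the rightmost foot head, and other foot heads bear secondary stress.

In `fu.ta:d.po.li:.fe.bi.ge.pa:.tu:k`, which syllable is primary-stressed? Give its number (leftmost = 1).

Weights: 1 fu L, 2 ta:d H, 3 po L, 4 li: H, 5 fe L, 6 bi L, 7 ge L, 8 pa: H, 9 tu:k H.
Parse left to right (heavy = foot alone; LL = one foot; stranded L unfooted): fu (ˈta:d) po (ˈli:) (fe.ˈbi) ge (ˈpa:) (ˈtu:k).
Foot heads: 2, 4, 6, 8, 9.
Primary stress on the rightmost head = syllable 9.
Primary stress: syllable 9 → fu.ta:d.po.li:.fe.bi.ge.pa:.ˈtu:k.

9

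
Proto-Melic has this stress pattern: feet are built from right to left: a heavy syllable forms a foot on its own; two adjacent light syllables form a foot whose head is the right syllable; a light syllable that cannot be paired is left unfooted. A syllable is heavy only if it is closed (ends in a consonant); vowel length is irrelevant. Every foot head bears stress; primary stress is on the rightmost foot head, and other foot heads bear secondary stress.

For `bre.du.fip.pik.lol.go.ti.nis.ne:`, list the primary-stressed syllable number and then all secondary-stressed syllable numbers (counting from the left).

primary 8, secondary 2, 3, 4, 5, 7

Weights: 1 bre L, 2 du L, 3 fip H, 4 pik H, 5 lol H, 6 go L, 7 ti L, 8 nis H, 9 ne: L.
Parse right to left (heavy = foot alone; LL = one foot; stranded L unfooted): (bre.ˈdu) (ˈfip) (ˈpik) (ˈlol) (go.ˈti) (ˈnis) ne:.
Foot heads: 2, 3, 4, 5, 7, 8.
Primary stress on the rightmost head = syllable 8.
Secondary stress on 2, 3, 4, 5, 7: bre.ˌdu.ˌfip.ˌpik.ˌlol.go.ˌti.ˈnis.ne:.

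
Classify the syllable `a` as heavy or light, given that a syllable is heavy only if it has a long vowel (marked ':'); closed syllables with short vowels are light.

`a`: short vowel, open (no coda). Short vowel → light.

light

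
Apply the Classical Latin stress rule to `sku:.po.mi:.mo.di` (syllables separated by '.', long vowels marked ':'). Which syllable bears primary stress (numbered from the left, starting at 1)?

3

Classical Latin: stress the penult if heavy (long vowel or closed), else the antepenult.
Weights: 3 mi: H, 4 mo L, 5 di L.
The penult (syllable 4, mo) is light, so stress falls on the antepenult (syllable 3, mi:).
Stress on syllable 3: sku:.po.ˈmi:.mo.di.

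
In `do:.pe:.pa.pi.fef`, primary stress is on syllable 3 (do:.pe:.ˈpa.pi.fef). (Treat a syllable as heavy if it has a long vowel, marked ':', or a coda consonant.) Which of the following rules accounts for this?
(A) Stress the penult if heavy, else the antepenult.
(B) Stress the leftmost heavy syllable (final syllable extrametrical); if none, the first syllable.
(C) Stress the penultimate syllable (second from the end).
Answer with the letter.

Rule A → syllable 3 ✓.
Rule B → syllable 1 (observed: 3).
Rule C → syllable 4 (observed: 3).

A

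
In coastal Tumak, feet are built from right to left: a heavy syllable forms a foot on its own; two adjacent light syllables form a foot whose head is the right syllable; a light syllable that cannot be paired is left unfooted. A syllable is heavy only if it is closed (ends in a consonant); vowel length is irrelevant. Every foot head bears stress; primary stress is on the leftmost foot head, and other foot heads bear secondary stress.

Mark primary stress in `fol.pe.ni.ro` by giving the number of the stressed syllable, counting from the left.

1

Weights: 1 fol H, 2 pe L, 3 ni L, 4 ro L.
Parse right to left (heavy = foot alone; LL = one foot; stranded L unfooted): (ˈfol) pe (ni.ˈro).
Foot heads: 1, 4.
Primary stress on the leftmost head = syllable 1.
Primary stress: syllable 1 → ˈfol.pe.ni.ro.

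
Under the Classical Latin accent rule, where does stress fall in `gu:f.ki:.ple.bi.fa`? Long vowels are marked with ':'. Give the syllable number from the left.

3

Classical Latin: stress the penult if heavy (long vowel or closed), else the antepenult.
Weights: 3 ple L, 4 bi L, 5 fa L.
The penult (syllable 4, bi) is light, so stress falls on the antepenult (syllable 3, ple).
Stress on syllable 3: gu:f.ki:.ˈple.bi.fa.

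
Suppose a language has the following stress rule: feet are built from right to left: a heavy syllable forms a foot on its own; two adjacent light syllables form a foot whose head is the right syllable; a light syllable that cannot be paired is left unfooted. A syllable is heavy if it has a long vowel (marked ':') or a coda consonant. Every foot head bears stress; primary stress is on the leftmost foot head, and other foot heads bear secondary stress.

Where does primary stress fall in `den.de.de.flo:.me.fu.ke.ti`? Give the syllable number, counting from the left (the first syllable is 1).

1

Weights: 1 den H, 2 de L, 3 de L, 4 flo: H, 5 me L, 6 fu L, 7 ke L, 8 ti L.
Parse right to left (heavy = foot alone; LL = one foot; stranded L unfooted): (ˈden) (de.ˈde) (ˈflo:) (me.ˈfu) (ke.ˈti).
Foot heads: 1, 3, 4, 6, 8.
Primary stress on the leftmost head = syllable 1.
Primary stress: syllable 1 → ˈden.de.de.flo:.me.fu.ke.ti.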